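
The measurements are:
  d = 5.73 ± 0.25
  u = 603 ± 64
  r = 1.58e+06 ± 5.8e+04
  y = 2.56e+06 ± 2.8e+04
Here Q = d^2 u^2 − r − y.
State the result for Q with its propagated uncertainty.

Let p = d^2·u^2 = 1.19e+07. δp/p = √((2·δd/d)² + (2·δu/u)²) = √(0.00761 + 0.0451) = 0.230, so δp = 2.74e+06.
Q = p − r − y: δQ = √(δp² + δr² + δy²) = √(7.51e+12 + 3.36e+09 + 7.84e+08) = 2.74e+06
Q = 7.8e+06.

(7.80 ± 2.74) × 10^6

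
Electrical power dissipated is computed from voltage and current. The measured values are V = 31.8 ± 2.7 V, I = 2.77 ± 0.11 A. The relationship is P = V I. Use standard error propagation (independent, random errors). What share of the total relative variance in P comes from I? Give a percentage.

17.9%

(δP/P)² = (1·δV/V)² + (1·δI/I)²
  V term: (1×0.0849)² = 0.00721
  I term: (1×0.0397)² = 0.00158
Total = 0.00879. Share from I = 0.00158/0.00879 = 0.179.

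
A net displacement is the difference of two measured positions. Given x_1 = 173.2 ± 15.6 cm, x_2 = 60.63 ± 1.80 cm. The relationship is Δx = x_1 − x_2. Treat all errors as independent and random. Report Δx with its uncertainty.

For a sum/difference, combine absolute errors in quadrature:
  (δx_1)² = 243;  (δx_2)² = 3.24
δΔx = √(247) = 15.7 cm
Δx = 112.6 cm.

112.6 ± 15.7 cm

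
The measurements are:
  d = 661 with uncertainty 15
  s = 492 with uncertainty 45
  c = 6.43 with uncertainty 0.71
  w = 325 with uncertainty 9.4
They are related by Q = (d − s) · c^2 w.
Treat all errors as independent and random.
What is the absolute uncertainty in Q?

8.14e+05

Let u = d − s = 169. δu = √(δd² + δs²) = √(225 + 2020) = 47.4, so δu/u = 0.281.
Q is then a monomial in u, c, w:
δQ/Q = √((δu/u)² + (2·δc/c)² + (1·δw/w)²) = √(0.0788 + 0.0488 + 0.000837) = 0.358
Q = 2.27e+06, so δQ = 0.358 × 2.27e+06 = 8.14e+05.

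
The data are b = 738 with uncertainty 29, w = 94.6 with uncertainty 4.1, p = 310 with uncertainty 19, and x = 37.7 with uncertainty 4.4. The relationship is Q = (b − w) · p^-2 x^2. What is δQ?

2.55

Let u = b − w = 643. δu = √(δb² + δw²) = √(841 + 16.8) = 29.3, so δu/u = 0.0455.
Q is then a monomial in u, p, x:
δQ/Q = √((δu/u)² + (-2·δp/p)² + (2·δx/x)²) = √(0.00207 + 0.0150 + 0.0545) = 0.268
Q = 9.52, so δQ = 0.268 × 9.52 = 2.55.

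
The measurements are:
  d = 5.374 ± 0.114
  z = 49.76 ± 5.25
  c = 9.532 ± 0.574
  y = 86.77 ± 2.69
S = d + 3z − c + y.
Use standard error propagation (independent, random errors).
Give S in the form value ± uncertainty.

Each term contributes (cᵢ δxᵢ)² to (δS)²:
  (δd)² = 0.0130;  (3·δz)² = 248;  (δc)² = 0.329;  (δy)² = 7.24
δS = √(256) = 16.0
S = 231.9.

231.9 ± 16.0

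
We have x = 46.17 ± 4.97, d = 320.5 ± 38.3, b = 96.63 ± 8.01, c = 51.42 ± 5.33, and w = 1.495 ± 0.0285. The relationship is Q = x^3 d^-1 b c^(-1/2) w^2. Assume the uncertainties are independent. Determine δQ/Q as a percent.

36.0%

Products/powers → add relative errors in quadrature, weighted by exponent:
  (3·δx/x)² = (3×0.108)² = 0.104;  (-1·δd/d)² = (-1×0.120)² = 0.0143;  (1·δb/b)² = (1×0.0829)² = 0.00687;  (−½·δc/c)² = (-0.5×0.104)² = 0.00269;  (2·δw/w)² = (2×0.0191)² = 0.00145
δQ/Q = √(0.130) = 0.360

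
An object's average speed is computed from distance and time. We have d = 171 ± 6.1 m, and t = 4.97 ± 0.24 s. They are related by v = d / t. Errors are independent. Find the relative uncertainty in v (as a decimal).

0.0600

Each factor contributes (exponent × relative error)² to (δv/v)²:
  (1·δd/d)² = (1×0.0357)² = 0.00127;  (-1·δt/t)² = (-1×0.0483)² = 0.00233
δv/v = √(0.00360) = 0.0600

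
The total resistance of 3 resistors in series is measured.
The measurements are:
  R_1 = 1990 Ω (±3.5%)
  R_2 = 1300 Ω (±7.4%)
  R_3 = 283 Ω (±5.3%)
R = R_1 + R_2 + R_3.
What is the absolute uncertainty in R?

120 Ω

Sums and differences: (δR)² = Σ (cᵢ δxᵢ)².
  (δR_1)² = 4850;  (δR_2)² = 9250;  (δR_3)² = 225
δR = √(14300) = 120 Ω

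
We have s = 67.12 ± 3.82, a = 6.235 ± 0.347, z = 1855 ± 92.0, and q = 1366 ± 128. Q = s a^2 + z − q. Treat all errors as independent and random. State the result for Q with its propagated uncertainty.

3098 ± 362

Let p = s·a^2 = 2609. δp/p = √((1·δs/s)² + (2·δa/a)²) = √(0.00324 + 0.0124) = 0.125, so δp = 326.
Q = p + z − q: δQ = √(δp² + δz² + δq²) = √(1.06e+05 + 8460 + 16400) = 362
Q = 3098.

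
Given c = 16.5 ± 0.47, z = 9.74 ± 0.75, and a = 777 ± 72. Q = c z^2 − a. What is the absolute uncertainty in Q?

256

Let p = c·z^2 = 1570. δp/p = √((1·δc/c)² + (2·δz/z)²) = √(0.000811 + 0.0237) = 0.157, so δp = 245.
Q = p − a: δQ = √(δp² + δa²) = √(60100 + 5180) = 256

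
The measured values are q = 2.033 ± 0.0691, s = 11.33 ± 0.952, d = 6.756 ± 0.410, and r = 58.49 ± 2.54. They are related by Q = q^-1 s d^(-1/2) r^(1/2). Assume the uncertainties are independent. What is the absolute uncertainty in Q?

1.61

Each factor contributes (exponent × relative error)² to (δQ/Q)²:
  (-1·δq/q)² = (-1×0.0340)² = 0.00116;  (1·δs/s)² = (1×0.0840)² = 0.00706;  (−½·δd/d)² = (-0.5×0.0607)² = 0.000921;  (½·δr/r)² = (0.5×0.0434)² = 0.000471
δQ/Q = √(0.00961) = 0.0980
Q = 16.40, so δQ = 0.0980 × 16.40 = 1.61.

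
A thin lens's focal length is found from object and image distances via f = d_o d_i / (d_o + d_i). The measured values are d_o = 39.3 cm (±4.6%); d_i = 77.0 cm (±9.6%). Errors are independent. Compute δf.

∂f/∂d_o = (d_i/(d_o+d_i))² = 0.438;  ∂f/∂d_i = (d_o/(d_o+d_i))² = 0.114
δf = √((∂f/∂d_o · δd_o)² + (∂f/∂d_i · δd_i)²) = √(0.628 + 0.712) = 1.16 cm

1.16 cm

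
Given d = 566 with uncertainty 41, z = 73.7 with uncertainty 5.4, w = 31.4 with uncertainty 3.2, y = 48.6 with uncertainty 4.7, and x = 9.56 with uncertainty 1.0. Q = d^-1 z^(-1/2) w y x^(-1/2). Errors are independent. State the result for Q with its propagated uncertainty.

0.102 ± 0.0173

Q is a product of powers, so relative uncertainties combine in quadrature:
  (-1·δd/d)² = (-1×0.0724)² = 0.00525;  (−½·δz/z)² = (-0.5×0.0733)² = 0.00134;  (1·δw/w)² = (1×0.102)² = 0.0104;  (1·δy/y)² = (1×0.0967)² = 0.00935;  (−½·δx/x)² = (-0.5×0.105)² = 0.00274
δQ/Q = √(0.0291) = 0.170
Q = 0.102, so δQ = 0.170 × 0.102 = 0.0173.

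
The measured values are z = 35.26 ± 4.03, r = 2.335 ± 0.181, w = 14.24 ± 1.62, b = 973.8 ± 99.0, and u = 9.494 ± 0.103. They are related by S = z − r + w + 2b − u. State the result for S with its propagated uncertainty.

Absolute uncertainties add in quadrature for a linear combination:
  (δz)² = 16.2;  (δr)² = 0.0328;  (δw)² = 2.62;  (2·δb)² = 39200;  (δu)² = 0.0106
δS = √(39200) = 198
S = 1985.

1985 ± 198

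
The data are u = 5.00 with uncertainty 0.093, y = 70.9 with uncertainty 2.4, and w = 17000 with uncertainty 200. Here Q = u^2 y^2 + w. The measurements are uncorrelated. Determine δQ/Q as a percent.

6.81%

Let p = u^2·y^2 = 1.26e+05. δp/p = √((2·δu/u)² + (2·δy/y)²) = √(0.00138 + 0.00458) = 0.0772, so δp = 9710.
Q = p + w: δQ = √(δp² + δw²) = √(9.42e+07 + 40000) = 9710
Q = 1.43e+05, so δQ/Q = 9710/1.43e+05 = 0.0681.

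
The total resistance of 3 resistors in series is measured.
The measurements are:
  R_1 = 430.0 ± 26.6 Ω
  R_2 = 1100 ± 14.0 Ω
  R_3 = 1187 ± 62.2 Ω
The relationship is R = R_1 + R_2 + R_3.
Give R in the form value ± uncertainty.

R is a linear combination, so absolute uncertainties add in quadrature:
  (δR_1)² = 708;  (δR_2)² = 196;  (δR_3)² = 3870
δR = √(4770) = 69.1 Ω
R = 2717 Ω.

2717 ± 69.1 Ω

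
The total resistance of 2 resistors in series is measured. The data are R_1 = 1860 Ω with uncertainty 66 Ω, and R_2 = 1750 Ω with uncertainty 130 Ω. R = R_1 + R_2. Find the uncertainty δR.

146 Ω

Absolute uncertainties add in quadrature for a linear combination:
  (δR_1)² = 4360;  (δR_2)² = 16900
δR = √(21300) = 146 Ω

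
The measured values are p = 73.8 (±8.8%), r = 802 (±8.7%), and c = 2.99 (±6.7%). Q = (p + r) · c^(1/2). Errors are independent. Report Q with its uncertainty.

Let u = p + r = 876. δu = √(δp² + δr²) = √(42.2 + 4870) = 70.1, so δu/u = 0.0800.
Q is then a monomial in u, c:
δQ/Q = √((δu/u)² + (½·δc/c)²) = √(0.00640 + 0.00112) = 0.0867
Q = 1510, so δQ = 0.0867 × 1510 = 131.

1510 ± 131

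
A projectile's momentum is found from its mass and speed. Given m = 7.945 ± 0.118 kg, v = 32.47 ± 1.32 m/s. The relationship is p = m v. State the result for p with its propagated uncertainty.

258.0 ± 11.2 kg·m/s

For a monomial p ∝ m, v, fractional errors add in quadrature:
  (1·δm/m)² = (1×0.0149)² = 0.000221;  (1·δv/v)² = (1×0.0407)² = 0.00165
δp/p = √(0.00187) = 0.0433
p = 258.0 kg·m/s, so δp = 0.0433 × 258.0 = 11.2 kg·m/s.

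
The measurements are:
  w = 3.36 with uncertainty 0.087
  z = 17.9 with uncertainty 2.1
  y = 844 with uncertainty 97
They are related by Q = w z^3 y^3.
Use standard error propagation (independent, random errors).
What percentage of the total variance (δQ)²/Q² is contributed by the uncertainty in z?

50.9%

(δQ/Q)² = (1·δw/w)² + (3·δz/z)² + (3·δy/y)²
  w term: (1×0.0259)² = 0.000670
  z term: (3×0.117)² = 0.124
  y term: (3×0.115)² = 0.119
Total = 0.243. Share from z = 0.124/0.243 = 0.509.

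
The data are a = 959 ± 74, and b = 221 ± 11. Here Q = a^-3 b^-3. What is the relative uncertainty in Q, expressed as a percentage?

27.5%

For a monomial Q ∝ a^-3, b^-3, fractional errors add in quadrature:
  (-3·δa/a)² = (-3×0.0772)² = 0.0536;  (-3·δb/b)² = (-3×0.0498)² = 0.0223
δQ/Q = √(0.0759) = 0.275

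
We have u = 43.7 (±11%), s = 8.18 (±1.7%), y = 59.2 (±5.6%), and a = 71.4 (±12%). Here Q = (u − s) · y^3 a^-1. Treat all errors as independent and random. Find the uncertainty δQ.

Let w = u − s = 35.5. δw = √(δu² + δs²) = √(23.1 + 0.0193) = 4.81, so δw/w = 0.135.
Q is then a monomial in w, y, a:
δQ/Q = √((δw/w)² + (3·δy/y)² + (-1·δa/a)²) = √(0.0183 + 0.0282 + 0.0144) = 0.247
Q = 1.03e+05, so δQ = 0.247 × 1.03e+05 = 25500.

25500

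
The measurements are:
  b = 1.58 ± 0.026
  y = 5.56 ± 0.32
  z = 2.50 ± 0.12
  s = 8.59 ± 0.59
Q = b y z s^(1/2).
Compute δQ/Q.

Each factor contributes (exponent × relative error)² to (δQ/Q)²:
  (1·δb/b)² = (1×0.0165)² = 0.000271;  (1·δy/y)² = (1×0.0576)² = 0.00331;  (1·δz/z)² = (1×0.0480)² = 0.00230;  (½·δs/s)² = (0.5×0.0687)² = 0.00118
δQ/Q = √(0.00707) = 0.0841

0.0841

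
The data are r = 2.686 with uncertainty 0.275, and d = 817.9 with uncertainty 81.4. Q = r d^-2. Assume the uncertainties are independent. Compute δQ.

8.99e-07

Q is a product of powers, so relative uncertainties combine in quadrature:
  (1·δr/r)² = (1×0.102)² = 0.0105;  (-2·δd/d)² = (-2×0.0995)² = 0.0396
δQ/Q = √(0.0501) = 0.224
Q = 4.015e-06, so δQ = 0.224 × 4.015e-06 = 8.99e-07.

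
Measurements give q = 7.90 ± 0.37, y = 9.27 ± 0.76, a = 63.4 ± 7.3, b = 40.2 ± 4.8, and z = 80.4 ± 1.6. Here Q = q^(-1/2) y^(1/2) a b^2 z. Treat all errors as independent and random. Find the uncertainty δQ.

2.41e+06

Q is a product of powers, so relative uncertainties combine in quadrature:
  (−½·δq/q)² = (-0.5×0.0468)² = 0.000548;  (½·δy/y)² = (0.5×0.0820)² = 0.00168;  (1·δa/a)² = (1×0.115)² = 0.0133;  (2·δb/b)² = (2×0.119)² = 0.0570;  (1·δz/z)² = (1×0.0199)² = 0.000396
δQ/Q = √(0.0729) = 0.270
Q = 8.92e+06, so δQ = 0.270 × 8.92e+06 = 2.41e+06.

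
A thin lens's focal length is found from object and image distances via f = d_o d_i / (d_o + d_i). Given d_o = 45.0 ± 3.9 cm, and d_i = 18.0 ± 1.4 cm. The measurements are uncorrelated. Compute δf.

0.782 cm

∂f/∂d_o = (d_i/(d_o+d_i))² = 0.0816;  ∂f/∂d_i = (d_o/(d_o+d_i))² = 0.510
δf = √((∂f/∂d_o · δd_o)² + (∂f/∂d_i · δd_i)²) = √(0.101 + 0.510) = 0.782 cm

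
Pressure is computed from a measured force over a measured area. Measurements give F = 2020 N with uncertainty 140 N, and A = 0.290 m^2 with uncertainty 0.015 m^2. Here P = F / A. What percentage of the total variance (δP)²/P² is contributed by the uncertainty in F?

(δP/P)² = (1·δF/F)² + (-1·δA/A)²
  F term: (1×0.0693)² = 0.00480
  A term: (-1×0.0517)² = 0.00268
Total = 0.00748. Share from F = 0.00480/0.00748 = 0.642.

64.2%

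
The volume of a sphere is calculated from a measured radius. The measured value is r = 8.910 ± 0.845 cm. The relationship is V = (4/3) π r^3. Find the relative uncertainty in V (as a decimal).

0.285

V ∝ r^3, so δV/V = |3| · δr/r = 3 × 0.0948 = 0.285.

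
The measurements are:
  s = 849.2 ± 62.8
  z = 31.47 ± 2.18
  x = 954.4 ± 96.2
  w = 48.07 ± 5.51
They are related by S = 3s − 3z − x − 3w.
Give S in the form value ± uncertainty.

For a sum/difference, combine absolute errors in quadrature:
  (3·δs)² = 35500;  (3·δz)² = 42.8;  (δx)² = 9250;  (3·δw)² = 273
δS = √(45100) = 212
S = 1355.

1355 ± 212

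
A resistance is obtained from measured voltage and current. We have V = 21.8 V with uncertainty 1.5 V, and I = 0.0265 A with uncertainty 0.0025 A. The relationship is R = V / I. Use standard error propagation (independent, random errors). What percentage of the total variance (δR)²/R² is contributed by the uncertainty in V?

34.7%

(δR/R)² = (1·δV/V)² + (-1·δI/I)²
  V term: (1×0.0688)² = 0.00473
  I term: (-1×0.0943)² = 0.00890
Total = 0.0136. Share from V = 0.00473/0.0136 = 0.347.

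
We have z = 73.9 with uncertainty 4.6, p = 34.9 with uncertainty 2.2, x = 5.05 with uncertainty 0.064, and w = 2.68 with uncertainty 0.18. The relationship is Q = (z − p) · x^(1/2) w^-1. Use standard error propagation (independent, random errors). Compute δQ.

4.81

Let u = z − p = 39.0. δu = √(δz² + δp²) = √(21.2 + 4.84) = 5.10, so δu/u = 0.131.
Q is then a monomial in u, x, w:
δQ/Q = √((δu/u)² + (½·δx/x)² + (-1·δw/w)²) = √(0.0171 + 4.02e-05 + 0.00451) = 0.147
Q = 32.7, so δQ = 0.147 × 32.7 = 4.81.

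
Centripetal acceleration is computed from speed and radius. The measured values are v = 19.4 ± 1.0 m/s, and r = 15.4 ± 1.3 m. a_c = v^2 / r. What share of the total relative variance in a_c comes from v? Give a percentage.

59.9%

(δa_c/a_c)² = (2·δv/v)² + (-1·δr/r)²
  v term: (2×0.0515)² = 0.0106
  r term: (-1×0.0844)² = 0.00713
Total = 0.0178. Share from v = 0.0106/0.0178 = 0.599.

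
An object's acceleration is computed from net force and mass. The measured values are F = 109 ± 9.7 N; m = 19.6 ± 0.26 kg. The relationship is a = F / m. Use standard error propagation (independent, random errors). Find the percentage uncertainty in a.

Each factor contributes (exponent × relative error)² to (δa/a)²:
  (1·δF/F)² = (1×0.0890)² = 0.00792;  (-1·δm/m)² = (-1×0.0133)² = 0.000176
δa/a = √(0.00810) = 0.0900

9.00%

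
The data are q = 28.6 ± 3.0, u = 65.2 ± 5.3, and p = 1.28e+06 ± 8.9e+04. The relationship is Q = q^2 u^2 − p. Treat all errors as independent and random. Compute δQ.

9.27e+05

Let w = q^2·u^2 = 3.48e+06. δw/w = √((2·δq/q)² + (2·δu/u)²) = √(0.0440 + 0.0264) = 0.265, so δw = 9.23e+05.
Q = w − p: δQ = √(δw² + δp²) = √(8.52e+11 + 7.92e+09) = 9.27e+05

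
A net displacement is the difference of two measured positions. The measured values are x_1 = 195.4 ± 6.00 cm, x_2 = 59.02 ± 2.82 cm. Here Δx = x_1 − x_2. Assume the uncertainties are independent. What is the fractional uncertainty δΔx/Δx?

0.0486

Δx is a linear combination, so absolute uncertainties add in quadrature:
  (δx_1)² = 36.0;  (δx_2)² = 7.95
δΔx = √(44.0) = 6.63 cm
Δx = 136.4 cm, so δΔx/Δx = 6.63/136.4 = 0.0486.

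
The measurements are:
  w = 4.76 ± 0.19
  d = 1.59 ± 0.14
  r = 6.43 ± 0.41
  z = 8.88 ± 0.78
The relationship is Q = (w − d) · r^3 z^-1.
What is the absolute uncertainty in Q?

Let u = w − d = 3.17. δu = √(δw² + δd²) = √(0.0361 + 0.0196) = 0.236, so δu/u = 0.0745.
Q is then a monomial in u, r, z:
δQ/Q = √((δu/u)² + (3·δr/r)² + (-1·δz/z)²) = √(0.00554 + 0.0366 + 0.00772) = 0.223
Q = 94.9, so δQ = 0.223 × 94.9 = 21.2.

21.2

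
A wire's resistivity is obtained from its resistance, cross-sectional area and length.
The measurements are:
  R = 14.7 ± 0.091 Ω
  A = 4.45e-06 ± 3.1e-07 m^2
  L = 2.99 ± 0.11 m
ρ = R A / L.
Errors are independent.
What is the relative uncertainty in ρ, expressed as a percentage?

For a monomial ρ ∝ R, A, L^-1, fractional errors add in quadrature:
  (1·δR/R)² = (1×0.00619)² = 3.83e-05;  (1·δA/A)² = (1×0.0697)² = 0.00485;  (-1·δL/L)² = (-1×0.0368)² = 0.00135
δρ/ρ = √(0.00624) = 0.0790

7.90%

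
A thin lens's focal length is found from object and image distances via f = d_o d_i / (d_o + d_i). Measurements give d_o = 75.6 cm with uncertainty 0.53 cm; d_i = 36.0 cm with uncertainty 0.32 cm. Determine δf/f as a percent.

0.643%

∂f/∂d_o = (d_i/(d_o+d_i))² = 0.104;  ∂f/∂d_i = (d_o/(d_o+d_i))² = 0.459
δf = √((∂f/∂d_o · δd_o)² + (∂f/∂d_i · δd_i)²) = √(0.00304 + 0.0216) = 0.157 cm
f = 24.4 cm, so δf/f = 0.157/24.4 = 0.00643.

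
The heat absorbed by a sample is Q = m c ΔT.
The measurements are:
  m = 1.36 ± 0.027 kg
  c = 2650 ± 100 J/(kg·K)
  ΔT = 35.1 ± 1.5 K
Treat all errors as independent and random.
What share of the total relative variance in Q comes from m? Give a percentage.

10.8%

(δQ/Q)² = (1·δm/m)² + (1·δc/c)² + (1·δΔT/ΔT)²
  m term: (1×0.0199)² = 0.000394
  c term: (1×0.0377)² = 0.00142
  ΔT term: (1×0.0427)² = 0.00183
Total = 0.00364. Share from m = 0.000394/0.00364 = 0.108.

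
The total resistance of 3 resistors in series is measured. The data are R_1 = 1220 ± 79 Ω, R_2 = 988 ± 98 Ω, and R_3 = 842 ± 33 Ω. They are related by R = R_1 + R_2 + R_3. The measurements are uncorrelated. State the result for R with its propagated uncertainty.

3050 ± 130 Ω

Sums and differences: (δR)² = Σ (cᵢ δxᵢ)².
  (δR_1)² = 6240;  (δR_2)² = 9600;  (δR_3)² = 1090
δR = √(16900) = 130 Ω
R = 3050 Ω.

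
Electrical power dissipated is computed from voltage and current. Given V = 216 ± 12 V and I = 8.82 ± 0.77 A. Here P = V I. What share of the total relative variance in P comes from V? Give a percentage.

28.8%

(δP/P)² = (1·δV/V)² + (1·δI/I)²
  V term: (1×0.0556)² = 0.00309
  I term: (1×0.0873)² = 0.00762
Total = 0.0107. Share from V = 0.00309/0.0107 = 0.288.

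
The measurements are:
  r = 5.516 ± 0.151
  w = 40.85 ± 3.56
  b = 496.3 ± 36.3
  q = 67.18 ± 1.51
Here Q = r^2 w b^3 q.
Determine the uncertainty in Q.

2.48e+12

Since Q is a product/quotient, work with relative uncertainties:
  (2·δr/r)² = (2×0.0274)² = 0.00300;  (1·δw/w)² = (1×0.0871)² = 0.00759;  (3·δb/b)² = (3×0.0731)² = 0.0481;  (1·δq/q)² = (1×0.0225)² = 0.000505
δQ/Q = √(0.0592) = 0.243
Q = 1.021e+13, so δQ = 0.243 × 1.021e+13 = 2.48e+12.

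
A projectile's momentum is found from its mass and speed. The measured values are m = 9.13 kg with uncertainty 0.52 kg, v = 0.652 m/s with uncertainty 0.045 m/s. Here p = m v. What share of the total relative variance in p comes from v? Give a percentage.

(δp/p)² = (1·δm/m)² + (1·δv/v)²
  m term: (1×0.0570)² = 0.00324
  v term: (1×0.0690)² = 0.00476
Total = 0.00801. Share from v = 0.00476/0.00801 = 0.595.

59.5%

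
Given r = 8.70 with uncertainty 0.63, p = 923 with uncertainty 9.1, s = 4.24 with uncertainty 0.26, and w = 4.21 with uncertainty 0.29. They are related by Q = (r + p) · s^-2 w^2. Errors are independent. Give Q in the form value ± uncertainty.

Let u = r + p = 932. δu = √(δr² + δp²) = √(0.397 + 82.8) = 9.12, so δu/u = 0.00979.
Q is then a monomial in u, s, w:
δQ/Q = √((δu/u)² + (-2·δs/s)² + (2·δw/w)²) = √(9.59e-05 + 0.0150 + 0.0190) = 0.185
Q = 919, so δQ = 0.185 × 919 = 170.

919 ± 170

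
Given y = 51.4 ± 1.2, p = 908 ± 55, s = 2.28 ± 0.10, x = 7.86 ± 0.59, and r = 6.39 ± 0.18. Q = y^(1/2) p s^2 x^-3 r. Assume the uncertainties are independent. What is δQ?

Each factor contributes (exponent × relative error)² to (δQ/Q)²:
  (½·δy/y)² = (0.5×0.0233)² = 0.000136;  (1·δp/p)² = (1×0.0606)² = 0.00367;  (2·δs/s)² = (2×0.0439)² = 0.00769;  (-3·δx/x)² = (-3×0.0751)² = 0.0507;  (1·δr/r)² = (1×0.0282)² = 0.000793
δQ/Q = √(0.0630) = 0.251
Q = 445, so δQ = 0.251 × 445 = 112.

112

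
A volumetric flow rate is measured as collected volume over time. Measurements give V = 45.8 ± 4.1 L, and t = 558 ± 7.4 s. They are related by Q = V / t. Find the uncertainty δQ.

Products/powers → add relative errors in quadrature, weighted by exponent:
  (1·δV/V)² = (1×0.0895)² = 0.00801;  (-1·δt/t)² = (-1×0.0133)² = 0.000176
δQ/Q = √(0.00819) = 0.0905
Q = 0.0821 L/s, so δQ = 0.0905 × 0.0821 = 0.00743 L/s.

0.00743 L/s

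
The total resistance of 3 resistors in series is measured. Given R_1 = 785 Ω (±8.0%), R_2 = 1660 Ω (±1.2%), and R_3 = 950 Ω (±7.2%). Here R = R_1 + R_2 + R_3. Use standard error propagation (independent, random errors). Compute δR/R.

R is a linear combination, so absolute uncertainties add in quadrature:
  (δR_1)² = 3940;  (δR_2)² = 397;  (δR_3)² = 4680
δR = √(9020) = 95.0 Ω
R = 3400 Ω, so δR/R = 95.0/3400 = 0.0280.

0.0280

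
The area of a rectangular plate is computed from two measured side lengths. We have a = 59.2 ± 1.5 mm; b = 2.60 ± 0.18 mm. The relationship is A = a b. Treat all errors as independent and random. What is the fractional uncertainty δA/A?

0.0737

Relative error in a monomial: (δA/A)² = Σ (nᵢ · δxᵢ/xᵢ)².
  (1·δa/a)² = (1×0.0253)² = 0.000642;  (1·δb/b)² = (1×0.0692)² = 0.00479
δA/A = √(0.00543) = 0.0737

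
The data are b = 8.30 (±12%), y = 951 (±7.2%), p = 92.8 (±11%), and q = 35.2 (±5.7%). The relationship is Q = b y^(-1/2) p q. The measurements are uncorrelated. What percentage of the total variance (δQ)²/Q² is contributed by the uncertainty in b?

(δQ/Q)² = (1·δb/b)² + (−½·δy/y)² + (1·δp/p)² + (1·δq/q)²
  b term: (1×0.120)² = 0.0144
  y term: (-0.5×0.0720)² = 0.00130
  p term: (1×0.110)² = 0.0121
  q term: (1×0.0570)² = 0.00325
Total = 0.0310. Share from b = 0.0144/0.0310 = 0.464.

46.4%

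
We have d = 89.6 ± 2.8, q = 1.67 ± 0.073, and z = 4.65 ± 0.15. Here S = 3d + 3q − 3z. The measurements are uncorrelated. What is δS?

8.41

For a sum/difference, combine absolute errors in quadrature:
  (3·δd)² = 70.6;  (3·δq)² = 0.0480;  (3·δz)² = 0.202
δS = √(70.8) = 8.41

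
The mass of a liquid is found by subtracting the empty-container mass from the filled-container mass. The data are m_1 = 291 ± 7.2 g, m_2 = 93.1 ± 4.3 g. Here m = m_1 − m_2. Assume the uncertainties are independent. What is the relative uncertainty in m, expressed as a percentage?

Absolute uncertainties add in quadrature for a linear combination:
  (δm_1)² = 51.8;  (δm_2)² = 18.5
δm = √(70.3) = 8.39 g
m = 198 g, so δm/m = 8.39/198 = 0.0424.

4.24%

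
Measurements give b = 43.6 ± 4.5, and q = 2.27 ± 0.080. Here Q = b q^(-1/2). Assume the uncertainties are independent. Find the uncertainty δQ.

Relative error in a monomial: (δQ/Q)² = Σ (nᵢ · δxᵢ/xᵢ)².
  (1·δb/b)² = (1×0.103)² = 0.0107;  (−½·δq/q)² = (-0.5×0.0352)² = 0.000311
δQ/Q = √(0.0110) = 0.105
Q = 28.9, so δQ = 0.105 × 28.9 = 3.03.

3.03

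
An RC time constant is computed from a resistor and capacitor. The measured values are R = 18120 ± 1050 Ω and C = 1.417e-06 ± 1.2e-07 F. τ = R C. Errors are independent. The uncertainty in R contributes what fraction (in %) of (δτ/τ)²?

(δτ/τ)² = (1·δR/R)² + (1·δC/C)²
  R term: (1×0.0579)² = 0.00336
  C term: (1×0.0847)² = 0.00717
Total = 0.0105. Share from R = 0.00336/0.0105 = 0.319.

31.9%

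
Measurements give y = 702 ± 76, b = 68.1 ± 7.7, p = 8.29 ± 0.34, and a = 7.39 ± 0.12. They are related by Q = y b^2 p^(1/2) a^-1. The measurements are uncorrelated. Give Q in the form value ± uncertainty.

Each factor contributes (exponent × relative error)² to (δQ/Q)²:
  (1·δy/y)² = (1×0.108)² = 0.0117;  (2·δb/b)² = (2×0.113)² = 0.0511;  (½·δp/p)² = (0.5×0.0410)² = 0.000421;  (-1·δa/a)² = (-1×0.0162)² = 0.000264
δQ/Q = √(0.0635) = 0.252
Q = 1.27e+06, so δQ = 0.252 × 1.27e+06 = 3.2e+05.

(1.27 ± 0.320) × 10^6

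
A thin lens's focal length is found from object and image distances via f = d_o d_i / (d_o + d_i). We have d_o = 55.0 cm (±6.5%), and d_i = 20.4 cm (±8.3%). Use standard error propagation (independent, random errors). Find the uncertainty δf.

∂f/∂d_o = (d_i/(d_o+d_i))² = 0.0732;  ∂f/∂d_i = (d_o/(d_o+d_i))² = 0.532
δf = √((∂f/∂d_o · δd_o)² + (∂f/∂d_i · δd_i)²) = √(0.0685 + 0.812) = 0.938 cm

0.938 cm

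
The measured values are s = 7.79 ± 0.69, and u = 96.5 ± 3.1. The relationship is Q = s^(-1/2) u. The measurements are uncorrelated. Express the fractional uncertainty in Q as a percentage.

5.47%

Q is a product of powers, so relative uncertainties combine in quadrature:
  (−½·δs/s)² = (-0.5×0.0886)² = 0.00196;  (1·δu/u)² = (1×0.0321)² = 0.00103
δQ/Q = √(0.00299) = 0.0547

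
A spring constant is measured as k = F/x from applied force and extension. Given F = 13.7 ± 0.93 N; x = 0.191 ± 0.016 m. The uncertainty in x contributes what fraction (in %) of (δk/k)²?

(δk/k)² = (1·δF/F)² + (-1·δx/x)²
  F term: (1×0.0679)² = 0.00461
  x term: (-1×0.0838)² = 0.00702
Total = 0.0116. Share from x = 0.00702/0.0116 = 0.604.

60.4%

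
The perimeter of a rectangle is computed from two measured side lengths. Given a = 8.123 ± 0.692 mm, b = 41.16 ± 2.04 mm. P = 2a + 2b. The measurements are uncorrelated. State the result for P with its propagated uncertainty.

Absolute uncertainties add in quadrature for a linear combination:
  (2·δa)² = 1.92;  (2·δb)² = 16.6
δP = √(18.6) = 4.31 mm
P = 98.57 mm.

98.57 ± 4.31 mm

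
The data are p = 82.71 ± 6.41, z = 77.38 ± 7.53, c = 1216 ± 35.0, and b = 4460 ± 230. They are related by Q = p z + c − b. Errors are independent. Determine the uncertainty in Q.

Let w = p·z = 6400. δw/w = √((1·δp/p)² + (1·δz/z)²) = √(0.00601 + 0.00947) = 0.124, so δw = 796.
Q = w + c − b: δQ = √(δw² + δc² + δb²) = √(6.34e+05 + 1220 + 52900) = 829

829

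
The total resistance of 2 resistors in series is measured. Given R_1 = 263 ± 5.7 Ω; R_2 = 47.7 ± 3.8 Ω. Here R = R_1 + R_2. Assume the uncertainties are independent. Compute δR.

6.85 Ω

R is a linear combination, so absolute uncertainties add in quadrature:
  (δR_1)² = 32.5;  (δR_2)² = 14.4
δR = √(46.9) = 6.85 Ω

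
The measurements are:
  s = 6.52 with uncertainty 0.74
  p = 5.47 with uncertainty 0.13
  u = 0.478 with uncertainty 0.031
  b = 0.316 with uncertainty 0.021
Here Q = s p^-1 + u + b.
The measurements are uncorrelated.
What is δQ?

0.143

Let w = s·p^-1 = 1.19. δw/w = √((1·δs/s)² + (-1·δp/p)²) = √(0.0129 + 0.000565) = 0.116, so δw = 0.138.
Q = w + u + b: δQ = √(δw² + δu² + δb²) = √(0.0191 + 0.000961 + 0.000441) = 0.143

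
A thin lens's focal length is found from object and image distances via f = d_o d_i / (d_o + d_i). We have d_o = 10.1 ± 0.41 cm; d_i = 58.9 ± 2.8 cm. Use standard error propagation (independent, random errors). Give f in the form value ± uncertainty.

8.62 ± 0.305 cm

∂f/∂d_o = (d_i/(d_o+d_i))² = 0.729;  ∂f/∂d_i = (d_o/(d_o+d_i))² = 0.0214
δf = √((∂f/∂d_o · δd_o)² + (∂f/∂d_i · δd_i)²) = √(0.0893 + 0.00360) = 0.305 cm
f = 8.62 cm.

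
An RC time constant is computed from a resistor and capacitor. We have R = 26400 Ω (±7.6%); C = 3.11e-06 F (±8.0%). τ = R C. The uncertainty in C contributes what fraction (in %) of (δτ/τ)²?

(δτ/τ)² = (1·δR/R)² + (1·δC/C)²
  R term: (1×0.0760)² = 0.00578
  C term: (1×0.0800)² = 0.00640
Total = 0.0122. Share from C = 0.00640/0.0122 = 0.526.

52.6%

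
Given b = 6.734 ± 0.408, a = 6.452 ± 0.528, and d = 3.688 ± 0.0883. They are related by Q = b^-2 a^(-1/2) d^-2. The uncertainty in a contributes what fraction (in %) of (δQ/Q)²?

(δQ/Q)² = (-2·δb/b)² + (−½·δa/a)² + (-2·δd/d)²
  b term: (-2×0.0606)² = 0.0147
  a term: (-0.5×0.0818)² = 0.00167
  d term: (-2×0.0239)² = 0.00229
Total = 0.0187. Share from a = 0.00167/0.0187 = 0.0898.

8.98%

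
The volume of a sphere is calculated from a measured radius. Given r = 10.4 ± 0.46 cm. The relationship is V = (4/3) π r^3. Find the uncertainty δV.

625 cm^3

Each factor contributes (exponent × relative error)² to (δV/V)²:
  (3·δr/r)² = (3×0.0442)² = 0.0176
δV/V = √(0.0176) = 0.133
V = 4710 cm^3, so δV = 0.133 × 4710 = 625 cm^3.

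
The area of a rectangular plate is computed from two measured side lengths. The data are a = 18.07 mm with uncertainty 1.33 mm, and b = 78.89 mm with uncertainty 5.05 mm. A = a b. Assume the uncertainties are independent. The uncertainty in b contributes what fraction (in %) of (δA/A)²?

(δA/A)² = (1·δa/a)² + (1·δb/b)²
  a term: (1×0.0736)² = 0.00542
  b term: (1×0.0640)² = 0.00410
Total = 0.00952. Share from b = 0.00410/0.00952 = 0.431.

43.1%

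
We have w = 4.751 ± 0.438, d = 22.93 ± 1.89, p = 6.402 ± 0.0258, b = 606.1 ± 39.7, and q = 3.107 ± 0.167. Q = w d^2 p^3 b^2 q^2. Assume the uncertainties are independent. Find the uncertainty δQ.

Each factor contributes (exponent × relative error)² to (δQ/Q)²:
  (1·δw/w)² = (1×0.0922)² = 0.00850;  (2·δd/d)² = (2×0.0824)² = 0.0272;  (3·δp/p)² = (3×0.00403)² = 0.000146;  (2·δb/b)² = (2×0.0655)² = 0.0172;  (2·δq/q)² = (2×0.0537)² = 0.0116
δQ/Q = √(0.0645) = 0.254
Q = 2.324e+12, so δQ = 0.254 × 2.324e+12 = 5.9e+11.

5.9e+11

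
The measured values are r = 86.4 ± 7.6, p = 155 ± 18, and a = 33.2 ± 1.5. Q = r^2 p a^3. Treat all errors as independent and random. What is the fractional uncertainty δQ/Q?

Since Q is a product/quotient, work with relative uncertainties:
  (2·δr/r)² = (2×0.0880)² = 0.0309;  (1·δp/p)² = (1×0.116)² = 0.0135;  (3·δa/a)² = (3×0.0452)² = 0.0184
δQ/Q = √(0.0628) = 0.251

0.251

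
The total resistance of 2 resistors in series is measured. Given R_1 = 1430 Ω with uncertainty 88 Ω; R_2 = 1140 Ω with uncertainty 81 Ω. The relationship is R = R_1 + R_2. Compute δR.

120 Ω

Absolute uncertainties add in quadrature for a linear combination:
  (δR_1)² = 7740;  (δR_2)² = 6560
δR = √(14300) = 120 Ω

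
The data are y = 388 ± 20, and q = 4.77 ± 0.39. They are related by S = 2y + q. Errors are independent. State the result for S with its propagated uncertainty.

781 ± 40.0

For a sum/difference, combine absolute errors in quadrature:
  (2·δy)² = 1600;  (δq)² = 0.152
δS = √(1600) = 40.0
S = 781.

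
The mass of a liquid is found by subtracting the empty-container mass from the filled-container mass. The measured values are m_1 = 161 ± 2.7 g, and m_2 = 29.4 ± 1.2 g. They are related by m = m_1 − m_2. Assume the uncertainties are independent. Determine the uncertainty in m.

Absolute uncertainties add in quadrature for a linear combination:
  (δm_1)² = 7.29;  (δm_2)² = 1.44
δm = √(8.73) = 2.95 g

2.95 g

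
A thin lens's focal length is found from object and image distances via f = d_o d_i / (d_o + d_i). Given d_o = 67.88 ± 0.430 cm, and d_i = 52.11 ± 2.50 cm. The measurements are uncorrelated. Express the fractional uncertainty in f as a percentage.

2.73%

∂f/∂d_o = (d_i/(d_o+d_i))² = 0.189;  ∂f/∂d_i = (d_o/(d_o+d_i))² = 0.320
δf = √((∂f/∂d_o · δd_o)² + (∂f/∂d_i · δd_i)²) = √(0.00658 + 0.640) = 0.804 cm
f = 29.48 cm, so δf/f = 0.804/29.48 = 0.0273.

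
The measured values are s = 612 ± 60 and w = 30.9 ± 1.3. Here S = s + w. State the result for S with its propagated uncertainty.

643 ± 60.0

Each term contributes (cᵢ δxᵢ)² to (δS)²:
  (δs)² = 3600;  (δw)² = 1.69
δS = √(3600) = 60.0
S = 643.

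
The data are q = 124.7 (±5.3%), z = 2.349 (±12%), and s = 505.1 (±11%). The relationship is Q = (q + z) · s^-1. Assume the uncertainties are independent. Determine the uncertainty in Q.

Let u = q + z = 127.0. δu = √(δq² + δz²) = √(43.7 + 0.0795) = 6.62, so δu/u = 0.0521.
Q is then a monomial in u, s:
δQ/Q = √((δu/u)² + (-1·δs/s)²) = √(0.00271 + 0.0121) = 0.122
Q = 0.2515, so δQ = 0.122 × 0.2515 = 0.0306.

0.0306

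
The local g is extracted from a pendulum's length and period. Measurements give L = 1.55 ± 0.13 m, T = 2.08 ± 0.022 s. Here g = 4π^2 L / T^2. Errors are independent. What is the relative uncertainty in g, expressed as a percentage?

8.65%

Relative error in a monomial: (δg/g)² = Σ (nᵢ · δxᵢ/xᵢ)².
  (1·δL/L)² = (1×0.0839)² = 0.00703;  (-2·δT/T)² = (-2×0.0106)² = 0.000447
δg/g = √(0.00748) = 0.0865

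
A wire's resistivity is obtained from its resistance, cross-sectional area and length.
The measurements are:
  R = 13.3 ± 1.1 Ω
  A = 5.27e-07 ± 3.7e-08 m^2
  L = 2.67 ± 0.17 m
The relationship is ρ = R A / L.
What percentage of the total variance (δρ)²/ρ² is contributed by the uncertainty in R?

43.2%

(δρ/ρ)² = (1·δR/R)² + (1·δA/A)² + (-1·δL/L)²
  R term: (1×0.0827)² = 0.00684
  A term: (1×0.0702)² = 0.00493
  L term: (-1×0.0637)² = 0.00405
Total = 0.0158. Share from R = 0.00684/0.0158 = 0.432.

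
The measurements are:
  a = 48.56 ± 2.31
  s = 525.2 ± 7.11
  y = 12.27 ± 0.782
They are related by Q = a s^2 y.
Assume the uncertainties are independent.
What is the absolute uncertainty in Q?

Products/powers → add relative errors in quadrature, weighted by exponent:
  (1·δa/a)² = (1×0.0476)² = 0.00226;  (2·δs/s)² = (2×0.0135)² = 0.000733;  (1·δy/y)² = (1×0.0637)² = 0.00406
δQ/Q = √(0.00706) = 0.0840
Q = 1.644e+08, so δQ = 0.0840 × 1.644e+08 = 1.38e+07.

1.38e+07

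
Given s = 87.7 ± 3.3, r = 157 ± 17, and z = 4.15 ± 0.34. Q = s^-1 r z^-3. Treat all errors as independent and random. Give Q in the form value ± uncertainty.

0.0250 ± 0.00679

Products/powers → add relative errors in quadrature, weighted by exponent:
  (-1·δs/s)² = (-1×0.0376)² = 0.00142;  (1·δr/r)² = (1×0.108)² = 0.0117;  (-3·δz/z)² = (-3×0.0819)² = 0.0604
δQ/Q = √(0.0735) = 0.271
Q = 0.0250, so δQ = 0.271 × 0.0250 = 0.00679.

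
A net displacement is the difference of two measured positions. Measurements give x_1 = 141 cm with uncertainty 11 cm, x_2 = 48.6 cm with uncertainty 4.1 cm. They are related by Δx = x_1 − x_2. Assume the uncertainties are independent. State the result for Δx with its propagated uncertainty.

Δx is a linear combination, so absolute uncertainties add in quadrature:
  (δx_1)² = 121;  (δx_2)² = 16.8
δΔx = √(138) = 11.7 cm
Δx = 92.4 cm.

92.4 ± 11.7 cm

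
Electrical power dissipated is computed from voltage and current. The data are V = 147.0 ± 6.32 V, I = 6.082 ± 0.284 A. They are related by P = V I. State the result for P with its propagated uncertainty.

894.1 ± 56.7 W

Each factor contributes (exponent × relative error)² to (δP/P)²:
  (1·δV/V)² = (1×0.0430)² = 0.00185;  (1·δI/I)² = (1×0.0467)² = 0.00218
δP/P = √(0.00403) = 0.0635
P = 894.1 W, so δP = 0.0635 × 894.1 = 56.7 W.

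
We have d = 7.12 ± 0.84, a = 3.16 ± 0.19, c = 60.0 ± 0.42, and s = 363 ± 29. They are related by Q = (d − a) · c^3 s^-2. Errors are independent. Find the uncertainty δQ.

Let u = d − a = 3.96. δu = √(δd² + δa²) = √(0.706 + 0.0361) = 0.861, so δu/u = 0.217.
Q is then a monomial in u, c, s:
δQ/Q = √((δu/u)² + (3·δc/c)² + (-2·δs/s)²) = √(0.0473 + 0.000441 + 0.0255) = 0.271
Q = 6.49, so δQ = 0.271 × 6.49 = 1.76.

1.76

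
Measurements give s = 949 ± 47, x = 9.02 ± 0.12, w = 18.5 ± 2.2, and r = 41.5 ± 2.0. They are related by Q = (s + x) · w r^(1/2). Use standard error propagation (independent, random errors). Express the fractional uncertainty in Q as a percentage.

13.1%

Let u = s + x = 958. δu = √(δs² + δx²) = √(2210 + 0.0144) = 47.0, so δu/u = 0.0491.
Q is then a monomial in u, w, r:
δQ/Q = √((δu/u)² + (1·δw/w)² + (½·δr/r)²) = √(0.00241 + 0.0141 + 0.000581) = 0.131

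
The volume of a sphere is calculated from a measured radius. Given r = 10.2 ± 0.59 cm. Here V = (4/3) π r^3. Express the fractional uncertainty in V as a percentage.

17.4%

V ∝ r^3, so δV/V = |3| · δr/r = 3 × 0.0578 = 0.174.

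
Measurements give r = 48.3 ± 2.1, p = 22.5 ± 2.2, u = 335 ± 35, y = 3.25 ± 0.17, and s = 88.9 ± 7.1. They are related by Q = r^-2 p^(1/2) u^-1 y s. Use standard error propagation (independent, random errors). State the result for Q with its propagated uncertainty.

For a monomial Q ∝ r^-2, p^(1/2), u^-1, y, s, fractional errors add in quadrature:
  (-2·δr/r)² = (-2×0.0435)² = 0.00756;  (½·δp/p)² = (0.5×0.0978)² = 0.00239;  (-1·δu/u)² = (-1×0.104)² = 0.0109;  (1·δy/y)² = (1×0.0523)² = 0.00274;  (1·δs/s)² = (1×0.0799)² = 0.00638
δQ/Q = √(0.0300) = 0.173
Q = 0.00175, so δQ = 0.173 × 0.00175 = 0.000304.

0.00175 ± 0.000304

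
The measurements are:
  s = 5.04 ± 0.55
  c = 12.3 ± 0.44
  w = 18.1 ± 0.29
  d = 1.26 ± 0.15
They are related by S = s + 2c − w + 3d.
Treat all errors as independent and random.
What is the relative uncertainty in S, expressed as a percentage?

Each term contributes (cᵢ δxᵢ)² to (δS)²:
  (δs)² = 0.303;  (2·δc)² = 0.774;  (δw)² = 0.0841;  (3·δd)² = 0.202
δS = √(1.36) = 1.17
S = 15.3, so δS/S = 1.17/15.3 = 0.0762.

7.62%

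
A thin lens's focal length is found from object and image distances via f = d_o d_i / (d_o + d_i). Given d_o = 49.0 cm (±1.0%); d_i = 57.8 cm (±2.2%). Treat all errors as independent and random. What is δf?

∂f/∂d_o = (d_i/(d_o+d_i))² = 0.293;  ∂f/∂d_i = (d_o/(d_o+d_i))² = 0.210
δf = √((∂f/∂d_o · δd_o)² + (∂f/∂d_i · δd_i)²) = √(0.0206 + 0.0716) = 0.304 cm

0.304 cm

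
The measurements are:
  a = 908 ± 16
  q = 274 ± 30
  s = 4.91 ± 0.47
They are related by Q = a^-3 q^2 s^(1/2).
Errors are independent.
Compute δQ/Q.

0.230

For a monomial Q ∝ a^-3, q^2, s^(1/2), fractional errors add in quadrature:
  (-3·δa/a)² = (-3×0.0176)² = 0.00279;  (2·δq/q)² = (2×0.109)² = 0.0480;  (½·δs/s)² = (0.5×0.0957)² = 0.00229
δQ/Q = √(0.0530) = 0.230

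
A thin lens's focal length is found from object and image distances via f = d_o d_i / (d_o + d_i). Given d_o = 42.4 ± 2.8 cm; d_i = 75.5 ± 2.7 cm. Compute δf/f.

0.0442

∂f/∂d_o = (d_i/(d_o+d_i))² = 0.410;  ∂f/∂d_i = (d_o/(d_o+d_i))² = 0.129
δf = √((∂f/∂d_o · δd_o)² + (∂f/∂d_i · δd_i)²) = √(1.32 + 0.122) = 1.20 cm
f = 27.2 cm, so δf/f = 1.20/27.2 = 0.0442.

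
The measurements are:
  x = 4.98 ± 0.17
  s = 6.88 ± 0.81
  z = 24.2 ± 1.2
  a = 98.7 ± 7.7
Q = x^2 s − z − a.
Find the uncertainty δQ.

Let p = x^2·s = 171. δp/p = √((2·δx/x)² + (1·δs/s)²) = √(0.00466 + 0.0139) = 0.136, so δp = 23.2.
Q = p − z − a: δQ = √(δp² + δz² + δa²) = √(539 + 1.44 + 59.3) = 24.5

24.5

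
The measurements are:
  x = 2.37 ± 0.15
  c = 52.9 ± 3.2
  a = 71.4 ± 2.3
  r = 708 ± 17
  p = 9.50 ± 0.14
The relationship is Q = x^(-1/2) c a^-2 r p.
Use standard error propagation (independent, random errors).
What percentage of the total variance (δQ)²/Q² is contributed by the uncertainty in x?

10.4%

(δQ/Q)² = (−½·δx/x)² + (1·δc/c)² + (-2·δa/a)² + (1·δr/r)² + (1·δp/p)²
  x term: (-0.5×0.0633)² = 0.00100
  c term: (1×0.0605)² = 0.00366
  a term: (-2×0.0322)² = 0.00415
  r term: (1×0.0240)² = 0.000577
  p term: (1×0.0147)² = 0.000217
Total = 0.00961. Share from x = 0.00100/0.00961 = 0.104.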